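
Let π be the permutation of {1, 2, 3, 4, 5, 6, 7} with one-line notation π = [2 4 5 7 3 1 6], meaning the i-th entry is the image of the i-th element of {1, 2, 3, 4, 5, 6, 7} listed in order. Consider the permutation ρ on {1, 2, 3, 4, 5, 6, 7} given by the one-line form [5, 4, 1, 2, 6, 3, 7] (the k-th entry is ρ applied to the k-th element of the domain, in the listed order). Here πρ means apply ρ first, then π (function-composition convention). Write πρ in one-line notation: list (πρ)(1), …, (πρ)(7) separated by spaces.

For each element, apply ρ then π: 1 → 5 → 3; 2 → 4 → 7; 3 → 1 → 2; 4 → 2 → 4; 5 → 6 → 1; 6 → 3 → 5; 7 → 7 → 6.
So πρ in one-line form is 3 7 2 4 1 5 6.

3 7 2 4 1 5 6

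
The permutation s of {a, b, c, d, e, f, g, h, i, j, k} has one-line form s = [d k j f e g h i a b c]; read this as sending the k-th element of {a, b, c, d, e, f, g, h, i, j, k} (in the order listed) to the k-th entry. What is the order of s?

Writing s as disjoint cycles, the cycle lengths are 6, 4, 1.
Since disjoint cycles commute, ord(s) = lcm(6, 4) = 12.

12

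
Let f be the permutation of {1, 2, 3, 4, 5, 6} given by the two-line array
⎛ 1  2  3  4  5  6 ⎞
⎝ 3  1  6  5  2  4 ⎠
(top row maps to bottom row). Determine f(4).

5

The entry below 4 in the array is 5, so f(4) = 5.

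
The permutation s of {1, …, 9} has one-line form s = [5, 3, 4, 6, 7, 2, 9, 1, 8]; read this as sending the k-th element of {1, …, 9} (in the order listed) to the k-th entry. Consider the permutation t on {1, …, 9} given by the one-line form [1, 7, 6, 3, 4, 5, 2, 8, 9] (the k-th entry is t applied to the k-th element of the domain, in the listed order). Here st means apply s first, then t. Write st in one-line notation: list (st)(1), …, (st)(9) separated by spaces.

For each element, apply s then t: 1 → 5 → 4; 2 → 3 → 6; 3 → 4 → 3; 4 → 6 → 5; 5 → 7 → 2; 6 → 2 → 7; 7 → 9 → 9; 8 → 1 → 1; 9 → 8 → 8.
So st in one-line form is 4 6 3 5 2 7 9 1 8.

4 6 3 5 2 7 9 1 8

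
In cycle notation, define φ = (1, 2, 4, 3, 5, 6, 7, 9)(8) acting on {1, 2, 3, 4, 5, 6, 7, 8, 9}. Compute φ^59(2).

2 lies in the 8-cycle (1, 2, 4, 3, 5, 6, 7, 9).
On an 8-cycle, φ^8 is the identity, so φ^59 = φ^3 there (59 ≡ 3 mod 8).
Stepping 3 places around the cycle: 2 → 4 → 3 → 5.

5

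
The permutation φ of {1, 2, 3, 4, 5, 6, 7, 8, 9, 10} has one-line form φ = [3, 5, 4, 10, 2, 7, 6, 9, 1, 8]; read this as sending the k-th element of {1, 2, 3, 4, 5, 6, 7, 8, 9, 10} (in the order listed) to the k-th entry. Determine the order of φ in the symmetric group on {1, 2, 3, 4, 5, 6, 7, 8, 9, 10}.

Decomposing into disjoint cycles gives cycle lengths 6, 2, 2.
The order of φ is the least common multiple of its cycle lengths: lcm(6, 2, 2) = 6.

6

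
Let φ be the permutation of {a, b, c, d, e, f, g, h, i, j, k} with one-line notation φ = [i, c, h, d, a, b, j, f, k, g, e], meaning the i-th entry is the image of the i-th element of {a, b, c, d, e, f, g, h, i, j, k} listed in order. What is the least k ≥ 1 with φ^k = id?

Writing φ as disjoint cycles, the cycle lengths are 4, 4, 2, 1.
The order of φ is the least common multiple of its cycle lengths: lcm(4, 4, 2) = 4.

4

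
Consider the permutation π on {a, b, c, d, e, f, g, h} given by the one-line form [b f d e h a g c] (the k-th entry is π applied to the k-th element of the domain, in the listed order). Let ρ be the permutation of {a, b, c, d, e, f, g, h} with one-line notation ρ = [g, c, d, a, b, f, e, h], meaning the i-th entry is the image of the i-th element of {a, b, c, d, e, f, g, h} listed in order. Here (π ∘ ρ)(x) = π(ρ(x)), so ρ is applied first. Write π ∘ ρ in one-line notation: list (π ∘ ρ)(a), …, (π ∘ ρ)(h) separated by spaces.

g d e b f a h c

Chase each element through ρ then π: a → g → g; b → c → d; c → d → e; d → a → b; e → b → f; f → f → a; g → e → h; h → h → c.
Collecting the images, π ∘ ρ = [g d e b f a h c].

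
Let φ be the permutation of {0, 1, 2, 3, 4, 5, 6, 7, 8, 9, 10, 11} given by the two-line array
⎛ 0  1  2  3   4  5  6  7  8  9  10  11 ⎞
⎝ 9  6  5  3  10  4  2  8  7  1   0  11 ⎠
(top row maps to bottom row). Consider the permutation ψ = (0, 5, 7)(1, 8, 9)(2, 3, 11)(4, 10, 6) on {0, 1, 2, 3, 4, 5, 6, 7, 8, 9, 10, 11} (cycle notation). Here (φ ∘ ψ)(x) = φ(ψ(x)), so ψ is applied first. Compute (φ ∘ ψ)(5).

(φ ∘ ψ)(5) = φ(ψ(5)). ψ(5) = 7, then φ(7) = 8. So (φ ∘ ψ)(5) = 8.

8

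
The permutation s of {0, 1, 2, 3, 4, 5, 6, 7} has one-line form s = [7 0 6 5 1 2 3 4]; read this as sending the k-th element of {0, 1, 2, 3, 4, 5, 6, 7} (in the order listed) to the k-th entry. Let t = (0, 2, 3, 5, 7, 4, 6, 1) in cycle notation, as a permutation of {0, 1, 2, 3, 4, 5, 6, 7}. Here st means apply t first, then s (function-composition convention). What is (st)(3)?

2

t(3) = 5, then s(5) = 2; composing gives (st)(3) = 2.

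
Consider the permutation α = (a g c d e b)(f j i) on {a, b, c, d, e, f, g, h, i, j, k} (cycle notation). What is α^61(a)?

a lies in the 6-cycle (a g c d e b).
Since the cycle has length 6, α^61 acts on it the same as α^1 (61 mod 6 = 1).
Stepping 1 place around the cycle: a → g.

g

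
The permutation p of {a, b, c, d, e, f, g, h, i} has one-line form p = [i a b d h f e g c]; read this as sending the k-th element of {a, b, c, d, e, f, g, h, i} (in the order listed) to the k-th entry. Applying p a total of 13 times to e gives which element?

h

Tracing e → h → … returns to e after 3 steps, so e lies in a 3-cycle (e, h, g).
On a 3-cycle, p^3 is the identity, so p^13 = p^1 there (13 ≡ 1 mod 3).
Stepping 1 place around the cycle: e → h.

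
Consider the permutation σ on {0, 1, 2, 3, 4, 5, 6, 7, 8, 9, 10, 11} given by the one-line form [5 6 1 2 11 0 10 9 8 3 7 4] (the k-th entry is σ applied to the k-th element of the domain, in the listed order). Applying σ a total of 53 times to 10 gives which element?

2

Tracing 10 → 7 → … returns to 10 after 7 steps, so 10 lies in a 7-cycle (1, 6, 10, 7, 9, 3, 2).
Since the cycle has length 7, σ^53 acts on it the same as σ^4 (53 mod 7 = 4).
Advancing 4 steps from 10: 10 → 7 → 9 → 3 → 2.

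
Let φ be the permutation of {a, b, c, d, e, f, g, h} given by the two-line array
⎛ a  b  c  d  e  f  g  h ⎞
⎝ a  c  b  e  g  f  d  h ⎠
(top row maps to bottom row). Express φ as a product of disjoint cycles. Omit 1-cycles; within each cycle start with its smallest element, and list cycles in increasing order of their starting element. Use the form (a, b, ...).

Iterating φ from b gives b → c → b; that is the 2-cycle (b, c).
Continuing from each remaining unvisited element yields (b, c)(d, e, g).

(b, c)(d, e, g)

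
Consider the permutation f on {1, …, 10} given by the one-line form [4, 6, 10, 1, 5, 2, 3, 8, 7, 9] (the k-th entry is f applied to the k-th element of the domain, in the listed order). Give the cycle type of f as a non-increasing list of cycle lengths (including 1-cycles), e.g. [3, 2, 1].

[4, 2, 2, 1, 1]

The disjoint cycles are (1, 4)(2, 6)(3, 10, 9, 7)(5)(8), with lengths 4, 2, 2, 1, 1 in non-increasing order.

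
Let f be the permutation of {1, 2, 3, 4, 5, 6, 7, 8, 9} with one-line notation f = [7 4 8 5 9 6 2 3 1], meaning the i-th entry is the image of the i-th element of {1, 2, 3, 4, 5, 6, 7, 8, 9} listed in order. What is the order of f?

6

Decomposing into disjoint cycles gives cycle lengths 6, 2, 1.
Since disjoint cycles commute, ord(f) = lcm(6, 2) = 6.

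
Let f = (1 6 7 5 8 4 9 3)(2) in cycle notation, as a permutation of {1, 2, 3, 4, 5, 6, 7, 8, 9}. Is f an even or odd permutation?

odd

The cycle lengths are 8, 1.
A cycle is odd iff its length is even; f has 1 even-length cycle, so sgn(f) = (−1)^1 and f is odd.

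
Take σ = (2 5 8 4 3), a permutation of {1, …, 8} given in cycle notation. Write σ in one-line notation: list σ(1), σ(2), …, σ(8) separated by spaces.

Image by image: 1↦1, 2↦5, 3↦2, 4↦3, 5↦8, 6↦6, 7↦7, 8↦4.
Listing these in domain order gives 1 5 2 3 8 6 7 4.

1 5 2 3 8 6 7 4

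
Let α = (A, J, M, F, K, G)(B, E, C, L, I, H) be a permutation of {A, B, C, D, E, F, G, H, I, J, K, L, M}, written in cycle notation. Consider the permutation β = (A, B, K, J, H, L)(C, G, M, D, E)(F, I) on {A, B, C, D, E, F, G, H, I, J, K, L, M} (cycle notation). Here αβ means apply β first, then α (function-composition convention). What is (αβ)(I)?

(αβ)(I) = α(β(I)). β(I) = F, then α(F) = K. So (αβ)(I) = K.

K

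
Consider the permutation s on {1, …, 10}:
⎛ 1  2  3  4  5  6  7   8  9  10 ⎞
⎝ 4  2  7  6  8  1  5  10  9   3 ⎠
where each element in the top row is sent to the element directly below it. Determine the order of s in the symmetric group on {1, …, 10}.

Writing s as disjoint cycles, the cycle lengths are 5, 3, 1, 1.
The order of s is the least common multiple of its cycle lengths: lcm(5, 3) = 15.

15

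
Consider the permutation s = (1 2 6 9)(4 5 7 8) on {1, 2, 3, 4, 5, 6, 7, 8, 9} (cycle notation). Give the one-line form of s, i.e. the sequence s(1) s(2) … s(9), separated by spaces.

2 6 3 5 7 9 8 4 1

Reading each image from the cycles: 1↦2, 2↦6, 3↦3, 4↦5, 5↦7, 6↦9, 7↦8, 8↦4, 9↦1.
Listing these in domain order gives 2 6 3 5 7 9 8 4 1.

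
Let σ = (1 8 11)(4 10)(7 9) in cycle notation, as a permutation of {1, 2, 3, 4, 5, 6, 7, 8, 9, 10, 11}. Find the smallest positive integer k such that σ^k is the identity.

6

The disjoint cycles have lengths 3, 2, 2, 1, 1, 1, 1.
The order is lcm(3, 2, 2) = 6.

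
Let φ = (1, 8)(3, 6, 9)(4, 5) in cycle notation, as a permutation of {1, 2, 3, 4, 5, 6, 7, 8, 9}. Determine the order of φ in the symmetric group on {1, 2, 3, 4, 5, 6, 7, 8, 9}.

The disjoint cycles have lengths 3, 2, 2, 1, 1.
The order of φ is the least common multiple of its cycle lengths: lcm(3, 2, 2) = 6.

6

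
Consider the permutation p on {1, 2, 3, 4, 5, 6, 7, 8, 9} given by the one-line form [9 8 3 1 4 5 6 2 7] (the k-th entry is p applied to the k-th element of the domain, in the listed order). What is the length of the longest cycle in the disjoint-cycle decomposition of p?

Decomposing into disjoint cycles gives (1, 9, 7, 6, 5, 4)(2, 8); the longest has length 6.

6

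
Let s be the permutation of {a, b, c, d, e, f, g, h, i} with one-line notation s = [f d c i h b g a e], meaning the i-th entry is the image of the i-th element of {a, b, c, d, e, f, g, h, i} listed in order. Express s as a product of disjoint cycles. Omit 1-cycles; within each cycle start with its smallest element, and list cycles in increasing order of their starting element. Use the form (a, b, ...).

From a: a → f → b → d → i → e → h → a, closing the cycle (a, f, b, d, i, e, h).
Repeating from the next unused element and collecting all non-trivial cycles gives (a, f, b, d, i, e, h).

(a, f, b, d, i, e, h)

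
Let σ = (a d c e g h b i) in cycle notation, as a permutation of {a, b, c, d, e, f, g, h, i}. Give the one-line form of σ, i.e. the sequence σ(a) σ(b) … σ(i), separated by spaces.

d i e c g f h b a

Reading each image from the cycles: a↦d, b↦i, c↦e, d↦c, e↦g, f↦f, g↦h, h↦b, i↦a.
Listing these in domain order gives d i e c g f h b a.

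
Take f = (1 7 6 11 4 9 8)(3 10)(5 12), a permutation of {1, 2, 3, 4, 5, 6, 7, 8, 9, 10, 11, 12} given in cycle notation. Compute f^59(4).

1

4 lies in the 7-cycle (1 7 6 11 4 9 8).
Powers repeat with period 7 on this cycle, and 59 mod 7 = 3, so f^59(4) = f^3(4).
Stepping 3 places around the cycle: 4 → 9 → 8 → 1.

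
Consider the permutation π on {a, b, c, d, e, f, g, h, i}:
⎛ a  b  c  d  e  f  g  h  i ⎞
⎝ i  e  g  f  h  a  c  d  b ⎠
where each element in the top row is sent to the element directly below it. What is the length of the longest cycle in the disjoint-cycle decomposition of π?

Decomposing into disjoint cycles gives (a, i, b, e, h, d, f)(c, g); the longest has length 7.

7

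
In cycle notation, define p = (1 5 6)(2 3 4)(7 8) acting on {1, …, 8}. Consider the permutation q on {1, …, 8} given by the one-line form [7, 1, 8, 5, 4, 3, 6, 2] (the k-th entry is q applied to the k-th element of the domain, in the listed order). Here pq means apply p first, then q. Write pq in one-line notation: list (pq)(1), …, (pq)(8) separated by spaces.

4 8 5 1 3 7 2 6

For each element, apply p then q: 1 → 5 → 4; 2 → 3 → 8; 3 → 4 → 5; 4 → 2 → 1; 5 → 6 → 3; 6 → 1 → 7; 7 → 8 → 2; 8 → 7 → 6.
So pq in one-line form is 4 8 5 1 3 7 2 6.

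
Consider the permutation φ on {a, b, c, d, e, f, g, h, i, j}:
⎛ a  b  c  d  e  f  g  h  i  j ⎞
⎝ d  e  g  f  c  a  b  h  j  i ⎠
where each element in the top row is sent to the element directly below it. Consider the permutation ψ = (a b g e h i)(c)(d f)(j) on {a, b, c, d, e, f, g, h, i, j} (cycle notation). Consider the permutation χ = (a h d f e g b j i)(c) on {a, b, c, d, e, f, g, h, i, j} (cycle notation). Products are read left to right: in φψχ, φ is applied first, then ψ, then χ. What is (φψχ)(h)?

Apply the permutations in order: φ(h) = h, then ψ(h) = i, then χ(i) = a. So (φψχ)(h) = a.

a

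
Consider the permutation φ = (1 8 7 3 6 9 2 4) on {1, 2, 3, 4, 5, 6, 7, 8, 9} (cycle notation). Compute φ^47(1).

4

1 lies in the 8-cycle (1 8 7 3 6 9 2 4).
Since the cycle has length 8, φ^47 acts on it the same as φ^7 (47 mod 8 = 7).
Stepping 7 places around the cycle: 1 → 8 → 7 → 3 → 6 → 9 → 2 → 4.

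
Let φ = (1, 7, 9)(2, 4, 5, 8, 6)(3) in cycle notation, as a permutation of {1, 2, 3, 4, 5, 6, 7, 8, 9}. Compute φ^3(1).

1

1 lies in the 3-cycle (1, 7, 9).
Powers repeat with period 3 on this cycle, and 3 mod 3 = 0, so φ^3(1) = φ^0(1).
So φ^3(1) = 1.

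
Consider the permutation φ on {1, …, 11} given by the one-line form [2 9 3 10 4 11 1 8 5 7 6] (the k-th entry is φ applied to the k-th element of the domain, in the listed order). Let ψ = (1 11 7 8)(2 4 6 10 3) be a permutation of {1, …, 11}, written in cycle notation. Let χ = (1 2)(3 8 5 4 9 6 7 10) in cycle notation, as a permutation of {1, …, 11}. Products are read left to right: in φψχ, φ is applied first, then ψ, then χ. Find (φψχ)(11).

Apply the permutations in order: φ(11) = 6, then ψ(6) = 10, then χ(10) = 3. So (φψχ)(11) = 3.

3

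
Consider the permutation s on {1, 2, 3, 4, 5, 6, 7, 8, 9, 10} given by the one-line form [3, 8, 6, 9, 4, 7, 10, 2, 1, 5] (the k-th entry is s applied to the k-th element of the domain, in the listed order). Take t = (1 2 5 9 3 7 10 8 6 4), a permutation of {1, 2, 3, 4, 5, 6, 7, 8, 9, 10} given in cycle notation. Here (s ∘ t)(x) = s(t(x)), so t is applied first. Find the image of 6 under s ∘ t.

9

(s ∘ t)(6) = s(t(6)). t(6) = 4, then s(4) = 9. So (s ∘ t)(6) = 9.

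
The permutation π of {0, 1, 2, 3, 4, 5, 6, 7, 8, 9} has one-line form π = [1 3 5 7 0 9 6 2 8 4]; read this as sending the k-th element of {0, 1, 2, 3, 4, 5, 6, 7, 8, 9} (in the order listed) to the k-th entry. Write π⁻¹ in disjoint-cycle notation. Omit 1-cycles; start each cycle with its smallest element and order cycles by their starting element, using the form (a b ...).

The cycle decomposition of π is (0 1 3 7 2 5 9 4).
Reversing each cycle (and rotating so the smallest element leads) gives π⁻¹ = (0 4 9 5 2 7 3 1).

(0 4 9 5 2 7 3 1)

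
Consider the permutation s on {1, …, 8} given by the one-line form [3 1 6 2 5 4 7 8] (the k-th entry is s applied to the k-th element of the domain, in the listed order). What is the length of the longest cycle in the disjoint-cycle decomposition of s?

5

Decomposing into disjoint cycles gives (1 3 6 4 2); the longest has length 5.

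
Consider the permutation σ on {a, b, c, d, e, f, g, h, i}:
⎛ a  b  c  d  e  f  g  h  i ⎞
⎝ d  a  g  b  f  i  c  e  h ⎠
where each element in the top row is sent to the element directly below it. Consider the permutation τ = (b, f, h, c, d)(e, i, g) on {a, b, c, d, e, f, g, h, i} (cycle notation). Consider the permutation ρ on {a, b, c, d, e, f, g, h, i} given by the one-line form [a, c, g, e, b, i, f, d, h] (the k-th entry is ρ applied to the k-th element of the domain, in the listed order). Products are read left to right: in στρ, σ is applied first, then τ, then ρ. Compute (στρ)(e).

(στρ)(e) = ρ(τ(σ(e))). σ(e) = f, then τ(f) = h, then ρ(h) = d, so the result is d.

d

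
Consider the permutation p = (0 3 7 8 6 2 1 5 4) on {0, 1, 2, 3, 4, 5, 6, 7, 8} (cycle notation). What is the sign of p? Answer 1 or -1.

1

The cycle lengths are 9.
A cycle of length ℓ contributes ℓ−1 transpositions, so p is a product of 8 transpositions — even.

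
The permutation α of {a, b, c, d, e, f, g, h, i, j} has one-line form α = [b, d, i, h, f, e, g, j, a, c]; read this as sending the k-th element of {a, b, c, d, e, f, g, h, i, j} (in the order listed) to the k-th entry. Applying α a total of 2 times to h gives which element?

c

Tracing h → j → … returns to h after 7 steps, so h lies in a 7-cycle (a b d h j c i).
Advancing 2 steps from h: h → j → c.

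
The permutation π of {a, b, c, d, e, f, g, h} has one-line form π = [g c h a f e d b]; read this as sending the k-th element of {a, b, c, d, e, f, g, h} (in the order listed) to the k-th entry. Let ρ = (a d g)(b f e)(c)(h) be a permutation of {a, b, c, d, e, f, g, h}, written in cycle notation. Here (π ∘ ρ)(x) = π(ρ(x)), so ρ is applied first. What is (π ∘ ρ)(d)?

First apply ρ: ρ(d) = g, then π(g) = d. Thus (π ∘ ρ)(d) = d.

d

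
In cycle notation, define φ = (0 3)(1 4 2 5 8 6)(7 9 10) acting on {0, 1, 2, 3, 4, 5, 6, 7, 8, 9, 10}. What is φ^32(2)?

2 lies in the 6-cycle (1 4 2 5 8 6).
Since the cycle has length 6, φ^32 acts on it the same as φ^2 (32 mod 6 = 2).
Stepping 2 places around the cycle: 2 → 5 → 8.

8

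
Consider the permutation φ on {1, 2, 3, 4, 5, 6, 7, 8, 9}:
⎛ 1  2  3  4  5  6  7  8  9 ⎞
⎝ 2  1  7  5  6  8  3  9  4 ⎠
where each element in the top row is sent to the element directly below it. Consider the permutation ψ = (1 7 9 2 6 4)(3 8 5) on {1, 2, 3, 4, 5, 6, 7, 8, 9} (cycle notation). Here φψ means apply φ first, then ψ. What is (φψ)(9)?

1

First apply φ: φ(9) = 4, then ψ(4) = 1. Thus (φψ)(9) = 1.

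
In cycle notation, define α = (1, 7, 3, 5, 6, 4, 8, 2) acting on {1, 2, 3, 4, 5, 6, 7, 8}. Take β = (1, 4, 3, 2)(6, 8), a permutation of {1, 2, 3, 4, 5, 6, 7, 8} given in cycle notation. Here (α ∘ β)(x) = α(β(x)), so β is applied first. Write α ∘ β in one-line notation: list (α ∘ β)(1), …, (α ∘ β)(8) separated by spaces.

8 7 1 5 6 2 3 4

Chase each element through β then α: 1 → 4 → 8; 2 → 1 → 7; 3 → 2 → 1; 4 → 3 → 5; 5 → 5 → 6; 6 → 8 → 2; 7 → 7 → 3; 8 → 6 → 4.
Collecting the images, α ∘ β = [8 7 1 5 6 2 3 4].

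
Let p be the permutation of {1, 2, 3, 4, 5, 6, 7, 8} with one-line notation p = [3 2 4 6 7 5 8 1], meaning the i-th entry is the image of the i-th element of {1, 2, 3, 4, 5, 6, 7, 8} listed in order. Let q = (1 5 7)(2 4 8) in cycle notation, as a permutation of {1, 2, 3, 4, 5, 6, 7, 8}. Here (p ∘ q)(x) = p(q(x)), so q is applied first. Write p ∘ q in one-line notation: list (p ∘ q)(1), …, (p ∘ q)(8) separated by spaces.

(p ∘ q)(x) = p(q(x)). Computing each image: p(q(1)) = p(5) = 7, p(q(2)) = p(4) = 6, p(q(3)) = p(3) = 4, p(q(4)) = p(8) = 1, p(q(5)) = p(7) = 8, p(q(6)) = p(6) = 5, p(q(7)) = p(1) = 3, p(q(8)) = p(2) = 2.
Hence p ∘ q = [7 6 4 1 8 5 3 2].

7 6 4 1 8 5 3 2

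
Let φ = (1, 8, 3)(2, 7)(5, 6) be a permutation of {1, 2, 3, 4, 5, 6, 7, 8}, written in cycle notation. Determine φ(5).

5 appears in (5, 6); the next entry (wrapping around) is 6.

6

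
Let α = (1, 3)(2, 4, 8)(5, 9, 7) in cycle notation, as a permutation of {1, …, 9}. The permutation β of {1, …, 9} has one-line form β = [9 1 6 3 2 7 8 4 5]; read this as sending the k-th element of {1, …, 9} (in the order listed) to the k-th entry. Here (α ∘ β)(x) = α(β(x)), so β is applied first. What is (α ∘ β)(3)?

6

β(3) = 6, then α(6) = 6; composing gives (α ∘ β)(3) = 6.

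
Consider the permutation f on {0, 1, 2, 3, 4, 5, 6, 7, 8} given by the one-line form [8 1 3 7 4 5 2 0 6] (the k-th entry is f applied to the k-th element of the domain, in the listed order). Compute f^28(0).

3

Tracing 0 → 8 → … returns to 0 after 6 steps, so 0 lies in a 6-cycle (0 8 6 2 3 7).
Since the cycle has length 6, f^28 acts on it the same as f^4 (28 mod 6 = 4).
Advancing 4 steps from 0: 0 → 8 → 6 → 2 → 3.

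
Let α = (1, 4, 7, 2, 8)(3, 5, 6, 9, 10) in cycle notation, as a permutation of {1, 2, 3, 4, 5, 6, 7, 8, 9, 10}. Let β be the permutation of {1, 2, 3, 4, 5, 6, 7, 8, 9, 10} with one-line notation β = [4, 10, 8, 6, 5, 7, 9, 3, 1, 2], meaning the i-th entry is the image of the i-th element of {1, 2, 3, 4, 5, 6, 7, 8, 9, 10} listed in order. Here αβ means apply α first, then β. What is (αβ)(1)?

6

First apply α: α(1) = 4, then β(4) = 6. Thus (αβ)(1) = 6.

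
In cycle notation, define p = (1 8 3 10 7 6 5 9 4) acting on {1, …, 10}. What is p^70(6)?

6 lies in the 9-cycle (1 8 3 10 7 6 5 9 4).
On a 9-cycle, p^9 is the identity, so p^70 = p^7 there (70 ≡ 7 mod 9).
Advancing 7 steps from 6: 6 → 5 → 9 → 4 → 1 → 8 → 3 → 10.

10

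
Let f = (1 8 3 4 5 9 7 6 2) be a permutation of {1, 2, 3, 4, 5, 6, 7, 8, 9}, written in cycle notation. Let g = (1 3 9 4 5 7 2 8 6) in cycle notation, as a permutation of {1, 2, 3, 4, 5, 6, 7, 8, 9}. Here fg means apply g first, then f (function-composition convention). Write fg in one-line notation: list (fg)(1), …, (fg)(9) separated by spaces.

(fg)(x) = f(g(x)). Computing each image: f(g(1)) = f(3) = 4, f(g(2)) = f(8) = 3, f(g(3)) = f(9) = 7, f(g(4)) = f(5) = 9, f(g(5)) = f(7) = 6, f(g(6)) = f(1) = 8, f(g(7)) = f(2) = 1, f(g(8)) = f(6) = 2, f(g(9)) = f(4) = 5.
Hence fg = [4 3 7 9 6 8 1 2 5].

4 3 7 9 6 8 1 2 5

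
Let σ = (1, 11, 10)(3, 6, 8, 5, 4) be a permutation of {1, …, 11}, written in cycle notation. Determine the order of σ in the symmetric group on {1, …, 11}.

The cycle type of σ is (5, 3, 1, 1, 1).
The order is lcm(5, 3) = 15.

15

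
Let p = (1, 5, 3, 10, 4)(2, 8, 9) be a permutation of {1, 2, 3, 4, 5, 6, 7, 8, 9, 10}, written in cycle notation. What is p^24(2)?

2 lies in the 3-cycle (2, 8, 9).
On a 3-cycle, p^3 is the identity, so p^24 = p^0 there (24 ≡ 0 mod 3).
So p^24(2) = 2.

2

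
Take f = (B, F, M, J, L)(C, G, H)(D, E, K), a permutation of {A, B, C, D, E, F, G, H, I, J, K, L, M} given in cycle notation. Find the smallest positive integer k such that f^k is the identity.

The cycle type of f is (5, 3, 3, 1, 1).
The order is lcm(5, 3, 3) = 15.

15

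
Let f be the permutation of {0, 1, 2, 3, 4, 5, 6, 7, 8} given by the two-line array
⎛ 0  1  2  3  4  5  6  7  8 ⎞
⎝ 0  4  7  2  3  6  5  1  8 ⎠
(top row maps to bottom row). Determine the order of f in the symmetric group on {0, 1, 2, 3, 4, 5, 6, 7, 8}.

Writing f as disjoint cycles, the cycle lengths are 5, 2, 1, 1.
The order of f is the least common multiple of its cycle lengths: lcm(5, 2) = 10.

10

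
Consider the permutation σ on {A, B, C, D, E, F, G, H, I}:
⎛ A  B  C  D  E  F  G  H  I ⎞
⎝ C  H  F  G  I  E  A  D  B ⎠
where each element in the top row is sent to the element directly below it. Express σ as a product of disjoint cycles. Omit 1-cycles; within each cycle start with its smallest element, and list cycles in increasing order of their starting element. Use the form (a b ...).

(A C F E I B H D G)

From A: A → C → F → E → I → B → H → D → G → A, closing the cycle (A C F E I B H D G).
Continuing from each remaining unvisited element yields (A C F E I B H D G).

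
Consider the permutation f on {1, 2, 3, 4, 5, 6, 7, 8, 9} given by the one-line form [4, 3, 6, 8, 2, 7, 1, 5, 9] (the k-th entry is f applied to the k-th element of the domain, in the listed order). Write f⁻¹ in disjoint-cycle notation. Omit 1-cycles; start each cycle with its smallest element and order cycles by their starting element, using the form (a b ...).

First write f in disjoint cycles: (1 4 8 5 2 3 6 7).
The inverse reverses every cycle; in canonical form, f⁻¹ = (1 7 6 3 2 5 8 4).

(1 7 6 3 2 5 8 4)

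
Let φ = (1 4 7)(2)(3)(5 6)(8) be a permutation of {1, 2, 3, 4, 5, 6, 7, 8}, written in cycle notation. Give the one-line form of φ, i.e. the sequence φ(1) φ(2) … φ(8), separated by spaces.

Reading each image from the cycles: 1↦4, 2↦2, 3↦3, 4↦7, 5↦6, 6↦5, 7↦1, 8↦8.
Listing these in domain order gives 4 2 3 7 6 5 1 8.

4 2 3 7 6 5 1 8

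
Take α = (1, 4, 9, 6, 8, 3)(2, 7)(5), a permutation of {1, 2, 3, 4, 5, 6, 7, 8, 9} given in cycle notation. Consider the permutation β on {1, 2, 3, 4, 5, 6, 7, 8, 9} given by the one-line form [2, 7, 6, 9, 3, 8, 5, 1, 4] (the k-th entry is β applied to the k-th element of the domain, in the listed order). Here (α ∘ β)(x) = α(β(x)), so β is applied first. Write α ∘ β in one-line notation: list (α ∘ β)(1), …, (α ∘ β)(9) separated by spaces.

(α ∘ β)(x) = α(β(x)). Computing each image: α(β(1)) = α(2) = 7, α(β(2)) = α(7) = 2, α(β(3)) = α(6) = 8, α(β(4)) = α(9) = 6, α(β(5)) = α(3) = 1, α(β(6)) = α(8) = 3, α(β(7)) = α(5) = 5, α(β(8)) = α(1) = 4, α(β(9)) = α(4) = 9.
Hence α ∘ β = [7 2 8 6 1 3 5 4 9].

7 2 8 6 1 3 5 4 9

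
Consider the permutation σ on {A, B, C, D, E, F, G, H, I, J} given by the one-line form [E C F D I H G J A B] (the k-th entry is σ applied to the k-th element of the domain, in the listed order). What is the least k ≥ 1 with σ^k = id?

The disjoint-cycle form of σ has cycle lengths 5, 3, 1, 1.
The order of σ is the least common multiple of its cycle lengths: lcm(5, 3) = 15.

15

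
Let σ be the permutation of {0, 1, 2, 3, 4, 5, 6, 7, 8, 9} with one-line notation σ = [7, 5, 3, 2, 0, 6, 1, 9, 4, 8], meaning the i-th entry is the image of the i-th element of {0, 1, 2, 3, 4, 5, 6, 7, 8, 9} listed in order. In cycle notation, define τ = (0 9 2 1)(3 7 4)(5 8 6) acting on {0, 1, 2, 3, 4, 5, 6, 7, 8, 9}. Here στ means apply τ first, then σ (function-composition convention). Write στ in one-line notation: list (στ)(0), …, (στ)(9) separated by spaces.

(στ)(x) = σ(τ(x)). Computing each image: σ(τ(0)) = σ(9) = 8, σ(τ(1)) = σ(0) = 7, σ(τ(2)) = σ(1) = 5, σ(τ(3)) = σ(7) = 9, σ(τ(4)) = σ(3) = 2, σ(τ(5)) = σ(8) = 4, σ(τ(6)) = σ(5) = 6, σ(τ(7)) = σ(4) = 0, σ(τ(8)) = σ(6) = 1, σ(τ(9)) = σ(2) = 3.
Hence στ = [8 7 5 9 2 4 6 0 1 3].

8 7 5 9 2 4 6 0 1 3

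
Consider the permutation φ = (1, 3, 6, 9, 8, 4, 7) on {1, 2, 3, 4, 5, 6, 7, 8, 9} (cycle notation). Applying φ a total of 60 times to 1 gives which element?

1 lies in the 7-cycle (1, 3, 6, 9, 8, 4, 7).
Since the cycle has length 7, φ^60 acts on it the same as φ^4 (60 mod 7 = 4).
Stepping 4 places around the cycle: 1 → 3 → 6 → 9 → 8.

8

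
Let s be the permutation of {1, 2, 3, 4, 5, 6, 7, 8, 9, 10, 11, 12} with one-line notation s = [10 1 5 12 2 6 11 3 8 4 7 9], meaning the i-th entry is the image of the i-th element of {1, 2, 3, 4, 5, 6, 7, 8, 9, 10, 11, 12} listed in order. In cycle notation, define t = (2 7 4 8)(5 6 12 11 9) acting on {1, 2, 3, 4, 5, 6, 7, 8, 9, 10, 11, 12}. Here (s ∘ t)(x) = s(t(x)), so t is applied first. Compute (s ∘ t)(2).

(s ∘ t)(2) = s(t(2)). t(2) = 7, then s(7) = 11. So (s ∘ t)(2) = 11.

11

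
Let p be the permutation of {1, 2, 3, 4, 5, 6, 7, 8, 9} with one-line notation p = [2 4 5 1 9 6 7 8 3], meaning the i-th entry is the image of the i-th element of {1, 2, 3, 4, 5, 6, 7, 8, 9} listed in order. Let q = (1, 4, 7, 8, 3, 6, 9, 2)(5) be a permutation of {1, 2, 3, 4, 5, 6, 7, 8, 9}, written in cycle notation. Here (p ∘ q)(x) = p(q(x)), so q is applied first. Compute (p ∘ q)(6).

3

q(6) = 9, then p(9) = 3; composing gives (p ∘ q)(6) = 3.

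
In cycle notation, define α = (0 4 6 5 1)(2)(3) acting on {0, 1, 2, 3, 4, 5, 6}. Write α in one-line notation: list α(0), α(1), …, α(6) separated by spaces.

4 0 2 3 6 1 5

Each element maps to the next entry in its cycle (wrapping to the front): 0↦4, 1↦0, 2↦2, 3↦3, 4↦6, 5↦1, 6↦5.
So the one-line form is 4 0 2 3 6 1 5.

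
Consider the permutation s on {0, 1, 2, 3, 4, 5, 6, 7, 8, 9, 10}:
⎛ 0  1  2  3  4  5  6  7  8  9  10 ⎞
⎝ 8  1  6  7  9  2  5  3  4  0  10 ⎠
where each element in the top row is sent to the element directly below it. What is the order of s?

Decomposing into disjoint cycles gives cycle lengths 4, 3, 2, 1, 1.
Since disjoint cycles commute, ord(s) = lcm(4, 3, 2) = 12.

12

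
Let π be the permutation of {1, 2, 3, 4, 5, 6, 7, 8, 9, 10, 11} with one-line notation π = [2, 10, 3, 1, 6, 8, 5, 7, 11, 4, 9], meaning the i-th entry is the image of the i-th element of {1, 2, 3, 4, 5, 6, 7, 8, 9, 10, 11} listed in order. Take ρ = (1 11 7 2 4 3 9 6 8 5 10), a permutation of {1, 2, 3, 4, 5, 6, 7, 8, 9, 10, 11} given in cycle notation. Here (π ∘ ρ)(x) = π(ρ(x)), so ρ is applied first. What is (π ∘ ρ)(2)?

1

ρ(2) = 4, then π(4) = 1; composing gives (π ∘ ρ)(2) = 1.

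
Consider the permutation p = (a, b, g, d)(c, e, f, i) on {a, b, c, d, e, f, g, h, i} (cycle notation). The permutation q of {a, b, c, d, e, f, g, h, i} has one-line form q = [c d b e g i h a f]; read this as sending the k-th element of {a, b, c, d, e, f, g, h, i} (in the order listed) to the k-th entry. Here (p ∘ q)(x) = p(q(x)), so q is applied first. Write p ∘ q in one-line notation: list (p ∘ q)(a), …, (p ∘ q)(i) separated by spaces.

For each element, apply q then p: a → c → e; b → d → a; c → b → g; d → e → f; e → g → d; f → i → c; g → h → h; h → a → b; i → f → i.
Collecting the images, p ∘ q = [e a g f d c h b i].

e a g f d c h b i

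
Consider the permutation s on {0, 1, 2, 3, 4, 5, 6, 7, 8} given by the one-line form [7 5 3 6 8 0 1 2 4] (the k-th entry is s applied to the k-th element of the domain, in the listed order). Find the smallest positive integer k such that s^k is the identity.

14

Writing s as disjoint cycles, the cycle lengths are 7, 2.
The order of s is the least common multiple of its cycle lengths: lcm(7, 2) = 14.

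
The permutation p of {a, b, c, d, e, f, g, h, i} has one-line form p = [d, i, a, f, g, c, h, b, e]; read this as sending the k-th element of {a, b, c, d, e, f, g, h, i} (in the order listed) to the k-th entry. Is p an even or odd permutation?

In disjoint-cycle form the cycle lengths are 5, 4.
A cycle of length ℓ contributes ℓ−1 transpositions, so p is a product of 4 + 3 = 7 transpositions — odd.

odd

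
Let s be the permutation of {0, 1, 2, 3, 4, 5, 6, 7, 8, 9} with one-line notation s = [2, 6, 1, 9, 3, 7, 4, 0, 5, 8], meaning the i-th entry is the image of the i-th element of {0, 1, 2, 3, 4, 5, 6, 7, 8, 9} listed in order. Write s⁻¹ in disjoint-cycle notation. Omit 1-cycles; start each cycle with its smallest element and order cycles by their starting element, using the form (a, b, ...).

(0, 7, 5, 8, 9, 3, 4, 6, 1, 2)

The cycle decomposition of s is (0, 2, 1, 6, 4, 3, 9, 8, 5, 7).
The inverse reverses every cycle; in canonical form, s⁻¹ = (0, 7, 5, 8, 9, 3, 4, 6, 1, 2).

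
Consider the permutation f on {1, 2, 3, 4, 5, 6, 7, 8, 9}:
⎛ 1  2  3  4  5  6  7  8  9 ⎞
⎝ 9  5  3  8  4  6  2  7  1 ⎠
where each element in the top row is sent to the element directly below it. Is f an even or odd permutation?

In disjoint-cycle form the cycle lengths are 5, 2, 1, 1.
A cycle of length ℓ contributes ℓ−1 transpositions, so f is a product of 4 + 1 = 5 transpositions — odd.

odd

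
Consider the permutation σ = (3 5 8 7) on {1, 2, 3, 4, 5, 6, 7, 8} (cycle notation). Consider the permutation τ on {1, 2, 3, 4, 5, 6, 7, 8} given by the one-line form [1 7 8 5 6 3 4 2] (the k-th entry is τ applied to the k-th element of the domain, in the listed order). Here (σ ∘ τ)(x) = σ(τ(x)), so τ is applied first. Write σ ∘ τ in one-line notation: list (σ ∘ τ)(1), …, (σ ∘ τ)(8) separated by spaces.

1 3 7 8 6 5 4 2

For each element, apply τ then σ: 1 → 1 → 1; 2 → 7 → 3; 3 → 8 → 7; 4 → 5 → 8; 5 → 6 → 6; 6 → 3 → 5; 7 → 4 → 4; 8 → 2 → 2.
So σ ∘ τ in one-line form is 1 3 7 8 6 5 4 2.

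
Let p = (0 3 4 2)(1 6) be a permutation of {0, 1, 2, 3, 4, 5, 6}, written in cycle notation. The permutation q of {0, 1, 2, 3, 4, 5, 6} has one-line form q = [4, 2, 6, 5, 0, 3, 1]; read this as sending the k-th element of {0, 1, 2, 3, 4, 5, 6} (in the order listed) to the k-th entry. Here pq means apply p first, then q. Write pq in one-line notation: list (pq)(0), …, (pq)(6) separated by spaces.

5 1 4 0 6 3 2

Chase each element through p then q: 0 → 3 → 5; 1 → 6 → 1; 2 → 0 → 4; 3 → 4 → 0; 4 → 2 → 6; 5 → 5 → 3; 6 → 1 → 2.
So pq in one-line form is 5 1 4 0 6 3 2.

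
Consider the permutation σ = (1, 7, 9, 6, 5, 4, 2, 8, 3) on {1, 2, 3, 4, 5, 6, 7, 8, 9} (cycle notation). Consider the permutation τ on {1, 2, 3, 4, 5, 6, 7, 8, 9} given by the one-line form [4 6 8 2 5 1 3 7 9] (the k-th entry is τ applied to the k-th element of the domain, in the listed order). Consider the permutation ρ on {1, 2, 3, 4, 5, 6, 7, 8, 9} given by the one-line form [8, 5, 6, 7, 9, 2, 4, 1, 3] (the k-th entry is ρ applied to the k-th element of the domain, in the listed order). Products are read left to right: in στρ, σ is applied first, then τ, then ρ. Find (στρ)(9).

8

(στρ)(9) = ρ(τ(σ(9))). σ(9) = 6, then τ(6) = 1, then ρ(1) = 8, so the result is 8.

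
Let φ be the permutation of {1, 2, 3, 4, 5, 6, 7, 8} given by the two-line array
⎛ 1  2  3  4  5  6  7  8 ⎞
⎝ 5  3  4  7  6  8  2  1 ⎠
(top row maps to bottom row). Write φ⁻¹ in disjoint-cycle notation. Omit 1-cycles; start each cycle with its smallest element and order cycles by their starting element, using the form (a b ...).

(1 8 6 5)(2 7 4 3)

First write φ in disjoint cycles: (1 5 6 8)(2 3 4 7).
The inverse reverses every cycle; in canonical form, φ⁻¹ = (1 8 6 5)(2 7 4 3).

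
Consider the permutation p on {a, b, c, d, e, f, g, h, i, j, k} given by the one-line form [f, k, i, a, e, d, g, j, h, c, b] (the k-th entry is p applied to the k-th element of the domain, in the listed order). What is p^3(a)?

Tracing a → f → … returns to a after 3 steps, so a lies in a 3-cycle (a f d).
On a 3-cycle, p^3 is the identity, so p^3 = p^0 there (3 ≡ 0 mod 3).
So p^3(a) = a.

a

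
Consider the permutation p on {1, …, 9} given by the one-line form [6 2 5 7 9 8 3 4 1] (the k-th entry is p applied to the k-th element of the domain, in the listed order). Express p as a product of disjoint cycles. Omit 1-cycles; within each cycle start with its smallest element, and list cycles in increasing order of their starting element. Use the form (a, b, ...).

Iterating p from 1 gives 1 → 6 → 8 → 4 → 7 → 3 → 5 → 9 → 1; that is the 8-cycle (1, 6, 8, 4, 7, 3, 5, 9).
Repeating from the next unused element and collecting all non-trivial cycles gives (1, 6, 8, 4, 7, 3, 5, 9).

(1, 6, 8, 4, 7, 3, 5, 9)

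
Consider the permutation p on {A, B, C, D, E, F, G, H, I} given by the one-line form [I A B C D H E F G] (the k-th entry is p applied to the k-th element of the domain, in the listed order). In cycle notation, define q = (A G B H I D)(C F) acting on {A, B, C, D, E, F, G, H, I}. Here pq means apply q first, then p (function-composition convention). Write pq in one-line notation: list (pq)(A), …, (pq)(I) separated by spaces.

E F H I D B A G C

(pq)(x) = p(q(x)). Computing each image: p(q(A)) = p(G) = E, p(q(B)) = p(H) = F, p(q(C)) = p(F) = H, p(q(D)) = p(A) = I, p(q(E)) = p(E) = D, p(q(F)) = p(C) = B, p(q(G)) = p(B) = A, p(q(H)) = p(I) = G, p(q(I)) = p(D) = C.
Hence pq = [E F H I D B A G C].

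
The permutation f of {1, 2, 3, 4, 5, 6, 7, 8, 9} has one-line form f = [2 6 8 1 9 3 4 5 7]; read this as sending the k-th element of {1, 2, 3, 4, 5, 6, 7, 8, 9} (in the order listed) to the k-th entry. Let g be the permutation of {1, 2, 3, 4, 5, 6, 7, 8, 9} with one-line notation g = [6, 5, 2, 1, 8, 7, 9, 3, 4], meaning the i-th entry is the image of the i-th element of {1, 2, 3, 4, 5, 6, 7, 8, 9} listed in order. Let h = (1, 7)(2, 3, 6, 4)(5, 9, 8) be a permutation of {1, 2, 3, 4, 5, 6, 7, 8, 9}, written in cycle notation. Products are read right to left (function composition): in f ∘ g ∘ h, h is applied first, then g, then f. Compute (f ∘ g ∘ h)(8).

5

Apply the permutations in order: h(8) = 5, then g(5) = 8, then f(8) = 5. So (f ∘ g ∘ h)(8) = 5.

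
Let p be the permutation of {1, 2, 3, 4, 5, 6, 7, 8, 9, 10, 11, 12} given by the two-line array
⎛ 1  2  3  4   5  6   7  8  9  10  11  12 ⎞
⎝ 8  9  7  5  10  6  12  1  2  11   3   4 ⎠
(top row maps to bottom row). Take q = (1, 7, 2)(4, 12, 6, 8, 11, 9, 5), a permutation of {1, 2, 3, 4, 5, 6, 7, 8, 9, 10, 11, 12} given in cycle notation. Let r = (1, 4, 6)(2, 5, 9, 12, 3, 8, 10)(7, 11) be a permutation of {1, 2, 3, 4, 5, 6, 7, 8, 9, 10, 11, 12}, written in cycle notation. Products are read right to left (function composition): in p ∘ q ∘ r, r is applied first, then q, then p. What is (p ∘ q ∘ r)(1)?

Apply the permutations in order: r(1) = 4, then q(4) = 12, then p(12) = 4. So (p ∘ q ∘ r)(1) = 4.

4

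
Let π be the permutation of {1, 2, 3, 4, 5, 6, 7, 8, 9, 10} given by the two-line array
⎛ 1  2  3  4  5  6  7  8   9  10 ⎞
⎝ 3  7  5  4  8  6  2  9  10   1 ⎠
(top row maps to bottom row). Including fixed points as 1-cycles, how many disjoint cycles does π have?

4

The cycle decomposition is (1 3 5 8 9 10)(2 7)(4)(6), which has 4 cycles (counting 1-cycles).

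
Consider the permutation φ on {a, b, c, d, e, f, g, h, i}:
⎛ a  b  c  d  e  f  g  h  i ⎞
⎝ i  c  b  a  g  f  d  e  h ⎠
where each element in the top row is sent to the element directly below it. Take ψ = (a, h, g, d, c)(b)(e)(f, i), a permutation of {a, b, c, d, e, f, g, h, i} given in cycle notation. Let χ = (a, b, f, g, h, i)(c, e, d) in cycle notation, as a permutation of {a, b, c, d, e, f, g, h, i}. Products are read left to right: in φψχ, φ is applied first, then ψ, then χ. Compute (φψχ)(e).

Apply the permutations in order: φ(e) = g, then ψ(g) = d, then χ(d) = c. So (φψχ)(e) = c.

c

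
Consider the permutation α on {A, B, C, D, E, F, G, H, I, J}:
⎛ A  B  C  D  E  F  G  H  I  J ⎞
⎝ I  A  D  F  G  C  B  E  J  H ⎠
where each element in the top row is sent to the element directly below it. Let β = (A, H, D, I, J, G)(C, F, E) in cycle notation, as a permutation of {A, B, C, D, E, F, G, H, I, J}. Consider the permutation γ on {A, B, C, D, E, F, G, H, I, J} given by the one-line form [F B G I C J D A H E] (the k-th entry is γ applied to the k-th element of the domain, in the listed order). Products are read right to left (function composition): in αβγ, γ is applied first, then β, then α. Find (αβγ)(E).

Apply the permutations in order: γ(E) = C, then β(C) = F, then α(F) = C. So (αβγ)(E) = C.

C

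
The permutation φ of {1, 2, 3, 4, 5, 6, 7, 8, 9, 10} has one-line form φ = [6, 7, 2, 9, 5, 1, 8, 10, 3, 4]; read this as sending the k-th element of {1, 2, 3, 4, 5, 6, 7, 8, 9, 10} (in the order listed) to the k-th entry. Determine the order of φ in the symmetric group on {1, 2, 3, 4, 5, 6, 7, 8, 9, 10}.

Writing φ as disjoint cycles, the cycle lengths are 7, 2, 1.
The order is lcm(7, 2) = 14.

14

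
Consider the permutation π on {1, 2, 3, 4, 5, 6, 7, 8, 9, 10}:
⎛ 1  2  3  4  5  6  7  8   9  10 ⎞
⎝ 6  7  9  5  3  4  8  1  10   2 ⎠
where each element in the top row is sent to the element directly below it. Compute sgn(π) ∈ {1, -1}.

-1

In disjoint-cycle form the cycle lengths are 10.
A cycle of length ℓ contributes ℓ−1 transpositions, so π is a product of 9 transpositions — odd.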